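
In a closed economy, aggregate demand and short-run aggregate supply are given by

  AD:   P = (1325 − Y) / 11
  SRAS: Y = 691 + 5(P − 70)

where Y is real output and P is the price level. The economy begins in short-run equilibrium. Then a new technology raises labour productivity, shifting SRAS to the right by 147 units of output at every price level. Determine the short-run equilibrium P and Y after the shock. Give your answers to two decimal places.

P = 52.31, Y = 749.56

This is a positive supply shock: SRAS shifts right.
New SRAS: Y = 488 + 5P.
Set AD = SRAS: 1325 − 11P = 488 + 5P, so 837 = 16P and P = 52.31.
Substituting into AD, Y = 749.56.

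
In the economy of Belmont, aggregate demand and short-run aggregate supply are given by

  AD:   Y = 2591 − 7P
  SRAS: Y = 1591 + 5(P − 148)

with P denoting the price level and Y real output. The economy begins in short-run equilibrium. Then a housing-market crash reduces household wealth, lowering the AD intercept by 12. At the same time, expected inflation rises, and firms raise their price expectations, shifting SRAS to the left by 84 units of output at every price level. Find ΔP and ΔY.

After both shocks: AD is Y = 2579 − 7P and SRAS is Y = 767 + 5P.
Setting them equal: 1812 = 12P, so P = 151.
Y = 2579 − 7·151 = 1522.
Initially P = 145, Y = 1576, so ΔP = +6 and ΔY = -54.

ΔP = +6, ΔY = -54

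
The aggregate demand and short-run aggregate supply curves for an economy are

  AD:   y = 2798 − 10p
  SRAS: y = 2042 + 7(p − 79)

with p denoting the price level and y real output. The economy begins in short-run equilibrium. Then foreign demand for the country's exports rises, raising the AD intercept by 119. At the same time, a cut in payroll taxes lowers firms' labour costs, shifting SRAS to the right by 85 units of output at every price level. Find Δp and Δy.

Δp = +2, Δy = +99

After both shocks: AD is y = 2917 − 10p and SRAS is y = 1574 + 7p.
Setting them equal: 1343 = 17p, so p = 79.
y = 2917 − 10·79 = 2127.
Initially p = 77, y = 2028, so Δp = +2 and Δy = +99.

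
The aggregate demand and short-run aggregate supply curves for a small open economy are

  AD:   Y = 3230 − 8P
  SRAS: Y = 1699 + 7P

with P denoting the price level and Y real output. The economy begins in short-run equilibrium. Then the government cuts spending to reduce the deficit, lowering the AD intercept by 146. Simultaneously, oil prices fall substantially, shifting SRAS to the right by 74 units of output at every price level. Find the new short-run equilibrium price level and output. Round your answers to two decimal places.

P = 87.40, Y = 2384.80

After both shocks: AD is Y = 3084 − 8P and SRAS is Y = 1773 + 7P.
Setting them equal: 1311 = 15P, so P = 87.40.
Substituting into AD, Y = 2384.80.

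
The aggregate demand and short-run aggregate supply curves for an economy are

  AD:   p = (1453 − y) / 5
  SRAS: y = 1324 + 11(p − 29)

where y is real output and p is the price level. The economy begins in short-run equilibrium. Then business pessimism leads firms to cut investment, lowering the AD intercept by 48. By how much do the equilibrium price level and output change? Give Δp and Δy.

This is a negative demand shock: AD shifts left.
New AD: y = 1405 − 5p.
SRAS can be written y = 1005 + 11p.
Set AD = SRAS: 1405 − 5p = 1005 + 11p, so 400 = 16p and p = 25.
y = 1405 − 5·25 = 1280.
Initially p = 28, y = 1313, so Δp = -3 and Δy = -33.

Δp = -3, Δy = -33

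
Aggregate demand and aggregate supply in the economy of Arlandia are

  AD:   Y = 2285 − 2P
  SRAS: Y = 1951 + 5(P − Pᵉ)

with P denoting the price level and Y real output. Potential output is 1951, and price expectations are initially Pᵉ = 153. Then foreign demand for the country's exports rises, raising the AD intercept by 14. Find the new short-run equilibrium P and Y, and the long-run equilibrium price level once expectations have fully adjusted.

Short run: P = 159, Y = 1981. Long run: P = 174.

AD shifts right: new AD is Y = 2299 − 2P. With Pᵉ = 153, SRAS is Y = 1186 + 5P.
Short run: 2299 − 2P = 1186 + 5P gives 1113 = 7P, so P = 159 and Y = 2299 − 2·159 = 1981.
Y = 1981 is above potential 1951; expectations adjust and SRAS shifts left until Y = 1951.
Long run: on the new AD curve, 1951 = 2299 − 2P gives P = 174.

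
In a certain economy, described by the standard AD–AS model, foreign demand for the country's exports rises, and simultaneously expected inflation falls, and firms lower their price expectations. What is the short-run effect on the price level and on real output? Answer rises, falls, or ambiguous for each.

The first event is a positive demand shock: AD shifts right, which by itself pushes P up and Y up.
The second is a favourable supply shock: SRAS shifts right, which by itself pushes P down and Y up.
The two shocks push P in opposite directions, so the effect on P is ambiguous. Both shocks push Y up, so Y rises.

Price level: ambiguous; output: rises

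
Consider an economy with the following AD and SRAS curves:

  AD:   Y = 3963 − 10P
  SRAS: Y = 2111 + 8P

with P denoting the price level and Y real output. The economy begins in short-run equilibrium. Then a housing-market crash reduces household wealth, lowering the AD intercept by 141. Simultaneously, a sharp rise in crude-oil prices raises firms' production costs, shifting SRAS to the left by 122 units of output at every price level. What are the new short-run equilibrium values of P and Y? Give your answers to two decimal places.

After both shocks: AD is Y = 3822 − 10P and SRAS is Y = 1989 + 8P.
Setting them equal: 1833 = 18P, so P = 101.83.
Substituting into AD, Y = 2803.67.

P = 101.83, Y = 2803.67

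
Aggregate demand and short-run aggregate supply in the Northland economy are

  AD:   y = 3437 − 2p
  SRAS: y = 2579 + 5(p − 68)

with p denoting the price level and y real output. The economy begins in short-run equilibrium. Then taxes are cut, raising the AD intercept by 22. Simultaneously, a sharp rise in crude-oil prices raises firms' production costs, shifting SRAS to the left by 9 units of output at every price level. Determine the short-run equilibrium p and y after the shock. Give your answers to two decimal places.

After both shocks: AD is y = 3459 − 2p and SRAS is y = 2230 + 5p.
Setting them equal: 1229 = 7p, so p = 175.57.
Substituting into AD, y = 3107.86.

p = 175.57, y = 3107.86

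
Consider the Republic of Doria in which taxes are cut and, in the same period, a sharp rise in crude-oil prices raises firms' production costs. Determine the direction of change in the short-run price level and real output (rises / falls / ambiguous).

Price level: rises; output: ambiguous

The first event is a positive demand shock: AD shifts right, which by itself pushes P up and Y up.
The second is an adverse supply shock: SRAS shifts left, which by itself pushes P up and Y down.
Both shocks push P up, so P rises. The two shocks push Y in opposite directions, so the effect on Y is ambiguous.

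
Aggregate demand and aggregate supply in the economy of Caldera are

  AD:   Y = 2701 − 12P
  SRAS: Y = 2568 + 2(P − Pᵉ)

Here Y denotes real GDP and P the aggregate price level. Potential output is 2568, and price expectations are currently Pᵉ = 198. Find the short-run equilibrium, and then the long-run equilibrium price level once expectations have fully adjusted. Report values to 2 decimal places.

Short run: with Pᵉ = 198, SRAS is Y = 2172 + 2P. Setting AD = SRAS gives 529 = 14P, so P = 37.79 and Y = 2701 − 12P = 2247.57.
Output 2247.57 is below potential 2568, so over time expected prices fall and SRAS shifts right until Y returns to 2568.
Long run: Y = 2568 on the AD curve gives 2568 = 2701 − 12P, so P = 11.08.

Short run: P = 37.79, Y = 2247.57. Long run: P = 11.08.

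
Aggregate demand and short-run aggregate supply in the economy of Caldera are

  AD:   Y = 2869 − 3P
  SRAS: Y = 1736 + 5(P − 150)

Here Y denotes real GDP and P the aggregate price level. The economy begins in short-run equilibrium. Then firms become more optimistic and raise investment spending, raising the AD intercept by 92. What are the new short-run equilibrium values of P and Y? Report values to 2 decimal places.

P = 246.88, Y = 2220.38

This is a positive demand shock: AD shifts right.
New AD: Y = 2961 − 3P.
SRAS can be written Y = 986 + 5P.
Set AD = SRAS: 2961 − 3P = 986 + 5P, so 1975 = 8P and P = 246.88.
Substituting into AD, Y = 2220.38.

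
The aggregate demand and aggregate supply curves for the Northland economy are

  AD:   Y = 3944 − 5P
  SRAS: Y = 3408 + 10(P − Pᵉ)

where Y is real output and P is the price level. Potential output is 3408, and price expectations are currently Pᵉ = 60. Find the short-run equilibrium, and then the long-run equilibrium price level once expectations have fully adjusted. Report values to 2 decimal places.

Short run: P = 75.73, Y = 3565.33. Long run: P = 107.20.

Short run: with Pᵉ = 60, SRAS is Y = 2808 + 10P. Setting AD = SRAS gives 1136 = 15P, so P = 75.73 and Y = 3944 − 5P = 3565.33.
Output 3565.33 is above potential 3408, so over time expected prices rise and SRAS shifts left until Y returns to 3408.
Long run: Y = 3408 on the AD curve gives 3408 = 3944 − 5P, so P = 107.20.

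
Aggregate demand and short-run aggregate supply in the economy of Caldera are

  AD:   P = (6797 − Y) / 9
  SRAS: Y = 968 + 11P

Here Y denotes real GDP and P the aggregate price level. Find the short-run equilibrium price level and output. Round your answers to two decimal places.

Rearrange AD to Y = 6797 − 9P.
Set AD = SRAS: 6797 − 9P = 968 + 11P, so 5829 = 20P and P = 291.45.
Substituting into AD, Y = 6797 − 9P = 4173.95.

P = 291.45, Y = 4173.95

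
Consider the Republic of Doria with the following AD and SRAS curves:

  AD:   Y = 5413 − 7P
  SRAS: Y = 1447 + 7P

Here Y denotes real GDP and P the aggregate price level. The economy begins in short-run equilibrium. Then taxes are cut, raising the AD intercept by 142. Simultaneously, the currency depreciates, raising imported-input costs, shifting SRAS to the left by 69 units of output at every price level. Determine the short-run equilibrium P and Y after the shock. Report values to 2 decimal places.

After both shocks: AD is Y = 5555 − 7P and SRAS is Y = 1378 + 7P.
Setting them equal: 4177 = 14P, so P = 298.36.
Substituting into AD, Y = 3466.50.

P = 298.36, Y = 3466.50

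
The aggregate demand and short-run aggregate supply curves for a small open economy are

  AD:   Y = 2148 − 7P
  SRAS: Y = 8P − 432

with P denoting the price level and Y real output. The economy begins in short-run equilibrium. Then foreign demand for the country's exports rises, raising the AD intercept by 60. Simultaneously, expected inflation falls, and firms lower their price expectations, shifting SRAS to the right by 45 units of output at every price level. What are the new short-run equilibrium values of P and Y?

After both shocks: AD is Y = 2208 − 7P and SRAS is Y = 8P − 387.
Setting them equal: 2595 = 15P, so P = 173.
Y = 2208 − 7·173 = 997.

P = 173, Y = 997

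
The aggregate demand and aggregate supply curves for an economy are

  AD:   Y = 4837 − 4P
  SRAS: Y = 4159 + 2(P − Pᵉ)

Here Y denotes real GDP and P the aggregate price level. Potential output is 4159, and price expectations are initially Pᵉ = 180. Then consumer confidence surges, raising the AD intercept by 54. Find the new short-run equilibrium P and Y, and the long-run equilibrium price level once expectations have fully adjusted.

AD shifts right: new AD is Y = 4891 − 4P. With Pᵉ = 180, SRAS is Y = 3799 + 2P.
Short run: 4891 − 4P = 3799 + 2P gives 1092 = 6P, so P = 182 and Y = 4891 − 4·182 = 4163.
Y = 4163 is above potential 4159; expectations adjust and SRAS shifts left until Y = 4159.
Long run: on the new AD curve, 4159 = 4891 − 4P gives P = 183.

Short run: P = 182, Y = 4163. Long run: P = 183.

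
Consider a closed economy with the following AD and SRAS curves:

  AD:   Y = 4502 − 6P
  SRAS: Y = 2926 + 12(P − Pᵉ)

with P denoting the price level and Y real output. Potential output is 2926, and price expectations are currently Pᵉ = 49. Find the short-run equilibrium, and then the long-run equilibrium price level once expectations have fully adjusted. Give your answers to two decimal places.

Short run: with Pᵉ = 49, SRAS is Y = 2338 + 12P. Setting AD = SRAS gives 2164 = 18P, so P = 120.22 and Y = 4502 − 6P = 3780.67.
Output 3780.67 is above potential 2926, so over time expected prices rise and SRAS shifts left until Y returns to 2926.
Long run: Y = 2926 on the AD curve gives 2926 = 4502 − 6P, so P = 262.67.

Short run: P = 120.22, Y = 3780.67. Long run: P = 262.67.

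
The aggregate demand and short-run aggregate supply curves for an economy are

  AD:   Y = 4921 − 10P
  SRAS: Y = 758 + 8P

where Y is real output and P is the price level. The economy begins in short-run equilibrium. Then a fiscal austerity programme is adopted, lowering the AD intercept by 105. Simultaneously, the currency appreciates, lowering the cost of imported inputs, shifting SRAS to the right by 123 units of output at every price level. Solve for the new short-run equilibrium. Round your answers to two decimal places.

P = 218.61, Y = 2629.89

After both shocks: AD is Y = 4816 − 10P and SRAS is Y = 881 + 8P.
Setting them equal: 3935 = 18P, so P = 218.61.
Substituting into AD, Y = 2629.89.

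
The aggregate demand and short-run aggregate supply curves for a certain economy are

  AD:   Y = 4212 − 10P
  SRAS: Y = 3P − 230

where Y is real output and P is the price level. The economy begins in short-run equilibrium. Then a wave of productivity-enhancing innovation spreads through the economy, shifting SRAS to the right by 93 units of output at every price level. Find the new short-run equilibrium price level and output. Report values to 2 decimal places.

This is a positive supply shock: SRAS shifts right.
New SRAS: Y = 3P − 137.
Set AD = SRAS: 4212 − 10P = 3P − 137, so 4349 = 13P and P = 334.54.
Substituting into AD, Y = 866.62.

P = 334.54, Y = 866.62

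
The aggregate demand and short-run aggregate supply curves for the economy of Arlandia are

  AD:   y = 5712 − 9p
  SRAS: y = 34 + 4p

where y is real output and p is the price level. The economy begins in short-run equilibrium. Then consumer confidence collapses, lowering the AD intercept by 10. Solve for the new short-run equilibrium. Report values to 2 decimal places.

This is a negative demand shock: AD shifts left.
New AD: y = 5702 − 9p.
Set AD = SRAS: 5702 − 9p = 34 + 4p, so 5668 = 13p and p = 436.00.
Substituting into AD, y = 1778.00.

p = 436.00, y = 1778.00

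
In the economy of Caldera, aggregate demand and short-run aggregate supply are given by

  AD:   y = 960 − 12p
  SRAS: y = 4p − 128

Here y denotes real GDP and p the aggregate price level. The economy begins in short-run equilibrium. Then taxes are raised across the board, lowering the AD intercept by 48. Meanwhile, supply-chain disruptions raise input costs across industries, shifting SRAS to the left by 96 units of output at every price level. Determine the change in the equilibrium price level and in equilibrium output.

Δp = +3, Δy = -84

After both shocks: AD is y = 912 − 12p and SRAS is y = 4p − 224.
Setting them equal: 1136 = 16p, so p = 71.
y = 912 − 12·71 = 60.
Initially p = 68, y = 144, so Δp = +3 and Δy = -84.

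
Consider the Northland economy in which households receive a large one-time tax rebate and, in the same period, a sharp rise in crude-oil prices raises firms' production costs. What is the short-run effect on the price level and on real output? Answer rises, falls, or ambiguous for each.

Price level: rises; output: ambiguous

The first event is a positive demand shock: AD shifts right, which by itself pushes P up and Y up.
The second is an adverse supply shock: SRAS shifts left, which by itself pushes P up and Y down.
Both shocks push P up, so P rises. The two shocks push Y in opposite directions, so the effect on Y is ambiguous.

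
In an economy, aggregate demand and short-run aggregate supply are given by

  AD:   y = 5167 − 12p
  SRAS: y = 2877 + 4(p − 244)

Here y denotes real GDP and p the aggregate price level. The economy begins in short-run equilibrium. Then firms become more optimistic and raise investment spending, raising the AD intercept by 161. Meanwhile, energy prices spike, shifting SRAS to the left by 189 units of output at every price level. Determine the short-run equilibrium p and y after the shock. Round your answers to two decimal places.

p = 226.00, y = 2616.00

After both shocks: AD is y = 5328 − 12p and SRAS is y = 1712 + 4p.
Setting them equal: 3616 = 16p, so p = 226.00.
Substituting into AD, y = 2616.00.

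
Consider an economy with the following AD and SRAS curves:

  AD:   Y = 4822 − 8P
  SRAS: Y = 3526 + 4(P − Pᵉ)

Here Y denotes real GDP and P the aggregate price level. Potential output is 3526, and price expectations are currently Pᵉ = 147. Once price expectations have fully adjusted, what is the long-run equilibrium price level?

Short run: with Pᵉ = 147, SRAS is Y = 2938 + 4P. Setting AD = SRAS gives 1884 = 12P, so P = 157 and Y = 4822 − 8·157 = 3566.
Output 3566 is above potential 3526, so over time expected prices rise and SRAS shifts left until Y returns to 3526.
Long run: Y = 3526 on the AD curve gives 3526 = 4822 − 8P, so P = 162.

Long-run P = 162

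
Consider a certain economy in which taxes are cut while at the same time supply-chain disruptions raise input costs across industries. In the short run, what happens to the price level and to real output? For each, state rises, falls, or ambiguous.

Price level: rises; output: ambiguous

The first event is a positive demand shock: AD shifts right, which by itself pushes P up and Y up.
The second is an adverse supply shock: SRAS shifts left, which by itself pushes P up and Y down.
Both shocks push P up, so P rises. The two shocks push Y in opposite directions, so the effect on Y is ambiguous.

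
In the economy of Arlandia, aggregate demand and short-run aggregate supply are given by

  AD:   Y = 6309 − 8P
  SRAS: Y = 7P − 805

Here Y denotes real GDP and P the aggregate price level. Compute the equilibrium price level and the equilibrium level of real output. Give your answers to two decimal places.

Set AD = SRAS: 6309 − 8P = 7P − 805, so 7114 = 15P and P = 474.27.
Substituting into AD, Y = 6309 − 8P = 2514.87.

P = 474.27, Y = 2514.87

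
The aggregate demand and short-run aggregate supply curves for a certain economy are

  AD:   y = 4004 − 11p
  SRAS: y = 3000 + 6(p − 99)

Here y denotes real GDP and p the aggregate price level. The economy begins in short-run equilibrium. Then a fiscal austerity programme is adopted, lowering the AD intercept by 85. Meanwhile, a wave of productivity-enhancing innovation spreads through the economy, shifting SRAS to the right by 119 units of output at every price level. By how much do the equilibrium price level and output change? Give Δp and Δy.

After both shocks: AD is y = 3919 − 11p and SRAS is y = 2525 + 6p.
Setting them equal: 1394 = 17p, so p = 82.
y = 3919 − 11·82 = 3017.
Initially p = 94, y = 2970, so Δp = -12 and Δy = +47.

Δp = -12, Δy = +47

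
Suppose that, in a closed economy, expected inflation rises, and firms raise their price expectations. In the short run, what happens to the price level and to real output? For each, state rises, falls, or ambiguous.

This is an adverse supply shock: SRAS shifts left.
Moving along the downward-sloping AD curve, P rises and Y falls.

Price level: rises; output: falls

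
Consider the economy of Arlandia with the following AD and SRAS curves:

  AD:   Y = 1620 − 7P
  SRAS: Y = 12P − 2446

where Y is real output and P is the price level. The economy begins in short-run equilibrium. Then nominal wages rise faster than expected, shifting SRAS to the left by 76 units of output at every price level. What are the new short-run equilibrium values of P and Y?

This is a negative supply shock: SRAS shifts left.
New SRAS: Y = 12P − 2522.
Set AD = SRAS: 1620 − 7P = 12P − 2522, so 4142 = 19P and P = 218.
Y = 1620 − 7·218 = 94.

P = 218, Y = 94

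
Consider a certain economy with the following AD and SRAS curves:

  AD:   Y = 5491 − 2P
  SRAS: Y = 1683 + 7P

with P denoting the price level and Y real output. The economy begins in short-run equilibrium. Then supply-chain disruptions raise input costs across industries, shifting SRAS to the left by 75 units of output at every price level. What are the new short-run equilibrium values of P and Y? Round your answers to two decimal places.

P = 431.44, Y = 4628.11

This is a negative supply shock: SRAS shifts left.
New SRAS: Y = 1608 + 7P.
Set AD = SRAS: 5491 − 2P = 1608 + 7P, so 3883 = 9P and P = 431.44.
Substituting into AD, Y = 4628.11.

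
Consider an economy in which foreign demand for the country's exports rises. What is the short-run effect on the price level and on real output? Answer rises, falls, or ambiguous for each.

Price level: rises; output: rises

This is a positive demand shock: AD shifts right.
Moving along the upward-sloping SRAS curve, P rises and Y rises.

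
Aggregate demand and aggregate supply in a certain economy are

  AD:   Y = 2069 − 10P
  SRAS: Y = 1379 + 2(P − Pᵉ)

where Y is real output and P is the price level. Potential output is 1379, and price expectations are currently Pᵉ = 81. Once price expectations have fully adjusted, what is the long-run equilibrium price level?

Short run: with Pᵉ = 81, SRAS is Y = 1217 + 2P. Setting AD = SRAS gives 852 = 12P, so P = 71 and Y = 2069 − 10·71 = 1359.
Output 1359 is below potential 1379, so over time expected prices fall and SRAS shifts right until Y returns to 1379.
Long run: Y = 1379 on the AD curve gives 1379 = 2069 − 10P, so P = 69.

Long-run P = 69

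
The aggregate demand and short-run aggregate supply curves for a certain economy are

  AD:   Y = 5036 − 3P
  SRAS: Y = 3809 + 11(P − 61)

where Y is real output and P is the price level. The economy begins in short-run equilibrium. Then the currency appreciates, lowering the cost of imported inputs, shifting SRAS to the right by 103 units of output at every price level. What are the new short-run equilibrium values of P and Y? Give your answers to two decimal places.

P = 128.21, Y = 4651.36

This is a positive supply shock: SRAS shifts right.
New SRAS: Y = 3241 + 11P.
Set AD = SRAS: 5036 − 3P = 3241 + 11P, so 1795 = 14P and P = 128.21.
Substituting into AD, Y = 4651.36.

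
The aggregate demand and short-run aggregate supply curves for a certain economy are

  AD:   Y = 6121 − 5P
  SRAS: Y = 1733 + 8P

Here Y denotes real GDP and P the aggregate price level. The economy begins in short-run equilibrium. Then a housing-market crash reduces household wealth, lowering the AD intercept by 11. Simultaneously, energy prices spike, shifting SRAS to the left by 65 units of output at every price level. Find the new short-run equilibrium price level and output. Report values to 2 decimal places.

After both shocks: AD is Y = 6110 − 5P and SRAS is Y = 1668 + 8P.
Setting them equal: 4442 = 13P, so P = 341.69.
Substituting into AD, Y = 4401.54.

P = 341.69, Y = 4401.54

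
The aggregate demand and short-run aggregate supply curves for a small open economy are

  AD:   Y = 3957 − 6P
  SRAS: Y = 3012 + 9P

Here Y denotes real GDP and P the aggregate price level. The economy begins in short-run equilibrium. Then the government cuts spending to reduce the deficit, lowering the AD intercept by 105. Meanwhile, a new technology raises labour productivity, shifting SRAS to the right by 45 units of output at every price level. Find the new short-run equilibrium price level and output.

P = 53, Y = 3534

After both shocks: AD is Y = 3852 − 6P and SRAS is Y = 3057 + 9P.
Setting them equal: 795 = 15P, so P = 53.
Y = 3852 − 6·53 = 3534.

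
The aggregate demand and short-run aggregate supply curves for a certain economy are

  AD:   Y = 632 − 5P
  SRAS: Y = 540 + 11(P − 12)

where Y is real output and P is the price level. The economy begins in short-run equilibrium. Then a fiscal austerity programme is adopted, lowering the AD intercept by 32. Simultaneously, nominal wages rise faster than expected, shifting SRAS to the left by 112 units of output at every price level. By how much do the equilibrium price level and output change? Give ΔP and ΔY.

After both shocks: AD is Y = 600 − 5P and SRAS is Y = 296 + 11P.
Setting them equal: 304 = 16P, so P = 19.
Y = 600 − 5·19 = 505.
Initially P = 14, Y = 562, so ΔP = +5 and ΔY = -57.

ΔP = +5, ΔY = -57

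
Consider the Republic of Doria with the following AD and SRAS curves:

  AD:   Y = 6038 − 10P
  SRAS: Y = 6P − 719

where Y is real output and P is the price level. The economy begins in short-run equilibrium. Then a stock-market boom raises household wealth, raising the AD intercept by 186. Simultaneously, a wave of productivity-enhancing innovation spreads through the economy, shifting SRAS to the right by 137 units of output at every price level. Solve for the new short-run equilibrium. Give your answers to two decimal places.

P = 425.38, Y = 1970.25

After both shocks: AD is Y = 6224 − 10P and SRAS is Y = 6P − 582.
Setting them equal: 6806 = 16P, so P = 425.38.
Substituting into AD, Y = 1970.25.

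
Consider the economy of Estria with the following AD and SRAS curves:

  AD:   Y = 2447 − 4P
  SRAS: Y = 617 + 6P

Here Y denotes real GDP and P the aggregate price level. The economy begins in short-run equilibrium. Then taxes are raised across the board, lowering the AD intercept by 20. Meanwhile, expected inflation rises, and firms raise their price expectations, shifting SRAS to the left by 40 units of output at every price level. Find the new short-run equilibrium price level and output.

P = 185, Y = 1687

After both shocks: AD is Y = 2427 − 4P and SRAS is Y = 577 + 6P.
Setting them equal: 1850 = 10P, so P = 185.
Y = 2427 − 4·185 = 1687.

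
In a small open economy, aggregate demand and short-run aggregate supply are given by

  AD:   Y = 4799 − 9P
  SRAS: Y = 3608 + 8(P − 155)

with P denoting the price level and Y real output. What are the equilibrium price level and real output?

Write SRAS as Y = 3608 + 8P − 1240 = 2368 + 8P.
Set AD = SRAS: 4799 − 9P = 2368 + 8P, so 2431 = 17P and P = 143.
Then Y = 4799 − 9·143 = 3512.

P = 143, Y = 3512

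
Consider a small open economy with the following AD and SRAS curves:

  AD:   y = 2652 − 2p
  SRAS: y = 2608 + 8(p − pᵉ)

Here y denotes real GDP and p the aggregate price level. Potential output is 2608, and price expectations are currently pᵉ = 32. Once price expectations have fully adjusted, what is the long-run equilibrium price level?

Long-run p = 22

Short run: with pᵉ = 32, SRAS is y = 2352 + 8p. Setting AD = SRAS gives 300 = 10p, so p = 30 and y = 2652 − 2·30 = 2592.
Output 2592 is below potential 2608, so over time expected prices fall and SRAS shifts right until y returns to 2608.
Long run: y = 2608 on the AD curve gives 2608 = 2652 − 2p, so p = 22.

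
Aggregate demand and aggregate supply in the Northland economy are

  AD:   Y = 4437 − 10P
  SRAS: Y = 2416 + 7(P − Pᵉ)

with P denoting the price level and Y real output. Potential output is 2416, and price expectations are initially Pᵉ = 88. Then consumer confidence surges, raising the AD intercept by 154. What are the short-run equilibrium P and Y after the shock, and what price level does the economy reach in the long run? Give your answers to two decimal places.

Short run: P = 164.18, Y = 2949.24. Long run: P = 217.50.

AD shifts right: new AD is Y = 4591 − 10P. With Pᵉ = 88, SRAS is Y = 1800 + 7P.
Short run: 4591 − 10P = 1800 + 7P gives 2791 = 17P, so P = 164.18 and Y = 4591 − 10P = 2949.24.
Y = 2949.24 is above potential 2416; expectations adjust and SRAS shifts left until Y = 2416.
Long run: on the new AD curve, 2416 = 4591 − 10P gives P = 217.50.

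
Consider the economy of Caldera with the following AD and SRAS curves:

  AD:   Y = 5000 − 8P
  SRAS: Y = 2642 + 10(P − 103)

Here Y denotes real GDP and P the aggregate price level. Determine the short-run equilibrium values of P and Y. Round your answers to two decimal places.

Write SRAS as Y = 2642 + 10P − 1030 = 1612 + 10P.
Set AD = SRAS: 5000 − 8P = 1612 + 10P, so 3388 = 18P and P = 188.22.
Substituting into AD, Y = 5000 − 8P = 3494.22.

P = 188.22, Y = 3494.22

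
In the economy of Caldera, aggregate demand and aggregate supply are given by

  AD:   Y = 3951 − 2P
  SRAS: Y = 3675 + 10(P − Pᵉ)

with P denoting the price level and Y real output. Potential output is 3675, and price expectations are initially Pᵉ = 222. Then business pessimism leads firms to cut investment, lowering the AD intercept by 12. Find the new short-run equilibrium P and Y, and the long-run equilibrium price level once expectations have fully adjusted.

Short run: P = 207, Y = 3525. Long run: P = 132.

AD shifts left: new AD is Y = 3939 − 2P. With Pᵉ = 222, SRAS is Y = 1455 + 10P.
Short run: 3939 − 2P = 1455 + 10P gives 2484 = 12P, so P = 207 and Y = 3939 − 2·207 = 3525.
Y = 3525 is below potential 3675; expectations adjust and SRAS shifts right until Y = 3675.
Long run: on the new AD curve, 3675 = 3939 − 2P gives P = 132.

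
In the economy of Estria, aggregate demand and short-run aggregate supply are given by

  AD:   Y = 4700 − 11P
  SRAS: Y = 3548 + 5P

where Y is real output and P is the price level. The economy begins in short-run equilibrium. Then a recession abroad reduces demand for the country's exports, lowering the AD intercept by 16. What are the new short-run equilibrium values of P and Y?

P = 71, Y = 3903

This is a negative demand shock: AD shifts left.
New AD: Y = 4684 − 11P.
Set AD = SRAS: 4684 − 11P = 3548 + 5P, so 1136 = 16P and P = 71.
Y = 4684 − 11·71 = 3903.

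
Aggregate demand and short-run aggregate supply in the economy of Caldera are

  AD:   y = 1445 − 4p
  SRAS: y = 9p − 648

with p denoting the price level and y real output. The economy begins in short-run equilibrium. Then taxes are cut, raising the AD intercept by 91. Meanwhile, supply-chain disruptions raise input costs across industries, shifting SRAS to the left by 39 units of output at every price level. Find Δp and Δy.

After both shocks: AD is y = 1536 − 4p and SRAS is y = 9p − 687.
Setting them equal: 2223 = 13p, so p = 171.
y = 1536 − 4·171 = 852.
Initially p = 161, y = 801, so Δp = +10 and Δy = +51.

Δp = +10, Δy = +51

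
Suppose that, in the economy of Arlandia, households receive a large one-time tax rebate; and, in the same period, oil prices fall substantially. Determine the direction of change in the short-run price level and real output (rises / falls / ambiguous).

The first event is a positive demand shock: AD shifts right, which by itself pushes P up and Y up.
The second is a favourable supply shock: SRAS shifts right, which by itself pushes P down and Y up.
The two shocks push P in opposite directions, so the effect on P is ambiguous. Both shocks push Y up, so Y rises.

Price level: ambiguous; output: rises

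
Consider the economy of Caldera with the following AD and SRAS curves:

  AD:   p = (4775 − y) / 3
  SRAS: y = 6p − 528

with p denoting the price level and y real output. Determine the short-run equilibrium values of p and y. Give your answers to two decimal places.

p = 589.22, y = 3007.33

Rearrange AD to y = 4775 − 3p.
Set AD = SRAS: 4775 − 3p = 6p − 528, so 5303 = 9p and p = 589.22.
Substituting into AD, y = 4775 − 3p = 3007.33.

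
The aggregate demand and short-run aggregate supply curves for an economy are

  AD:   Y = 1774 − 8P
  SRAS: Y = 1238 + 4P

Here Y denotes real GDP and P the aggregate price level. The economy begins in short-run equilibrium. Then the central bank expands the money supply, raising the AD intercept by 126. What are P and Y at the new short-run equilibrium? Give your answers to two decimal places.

This is a positive demand shock: AD shifts right.
New AD: Y = 1900 − 8P.
Set AD = SRAS: 1900 − 8P = 1238 + 4P, so 662 = 12P and P = 55.17.
Substituting into AD, Y = 1458.67.

P = 55.17, Y = 1458.67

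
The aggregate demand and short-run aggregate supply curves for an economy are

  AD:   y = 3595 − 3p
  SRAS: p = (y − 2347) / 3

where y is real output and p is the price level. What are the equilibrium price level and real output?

p = 208, y = 2971

Rearrange SRAS to y = 2347 + 3p.
Set AD = SRAS: 3595 − 3p = 2347 + 3p, so 1248 = 6p and p = 208.
Then y = 3595 − 3·208 = 2971.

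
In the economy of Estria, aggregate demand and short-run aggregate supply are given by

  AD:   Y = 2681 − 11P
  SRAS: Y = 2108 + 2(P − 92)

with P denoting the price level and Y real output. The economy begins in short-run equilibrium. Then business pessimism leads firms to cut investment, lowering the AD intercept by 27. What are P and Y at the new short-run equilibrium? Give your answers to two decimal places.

P = 56.15, Y = 2036.31

This is a negative demand shock: AD shifts left.
New AD: Y = 2654 − 11P.
SRAS can be written Y = 1924 + 2P.
Set AD = SRAS: 2654 − 11P = 1924 + 2P, so 730 = 13P and P = 56.15.
Substituting into AD, Y = 2036.31.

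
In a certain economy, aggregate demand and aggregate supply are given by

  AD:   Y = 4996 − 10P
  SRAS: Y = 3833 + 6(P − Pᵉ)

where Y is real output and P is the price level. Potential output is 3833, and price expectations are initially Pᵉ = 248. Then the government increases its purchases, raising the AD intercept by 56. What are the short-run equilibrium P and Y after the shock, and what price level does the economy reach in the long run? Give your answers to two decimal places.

AD shifts right: new AD is Y = 5052 − 10P. With Pᵉ = 248, SRAS is Y = 2345 + 6P.
Short run: 5052 − 10P = 2345 + 6P gives 2707 = 16P, so P = 169.19 and Y = 5052 − 10P = 3360.13.
Y = 3360.13 is below potential 3833; expectations adjust and SRAS shifts right until Y = 3833.
Long run: on the new AD curve, 3833 = 5052 − 10P gives P = 121.90.

Short run: P = 169.19, Y = 3360.13. Long run: P = 121.90.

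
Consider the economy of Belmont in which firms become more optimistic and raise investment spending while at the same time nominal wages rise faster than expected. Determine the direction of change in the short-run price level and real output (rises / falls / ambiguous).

The first event is a positive demand shock: AD shifts right, which by itself pushes P up and Y up.
The second is an adverse supply shock: SRAS shifts left, which by itself pushes P up and Y down.
Both shocks push P up, so P rises. The two shocks push Y in opposite directions, so the effect on Y is ambiguous.

Price level: rises; output: ambiguous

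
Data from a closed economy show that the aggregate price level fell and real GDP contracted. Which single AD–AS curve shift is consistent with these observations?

AD shifted left

P fell and Y fell. An AD shift moves P and Y in the same direction; an SRAS shift moves them in opposite directions.
Here P and Y moved in the same direction, so the AD curve shifted.
Since Y fell, AD shifted left.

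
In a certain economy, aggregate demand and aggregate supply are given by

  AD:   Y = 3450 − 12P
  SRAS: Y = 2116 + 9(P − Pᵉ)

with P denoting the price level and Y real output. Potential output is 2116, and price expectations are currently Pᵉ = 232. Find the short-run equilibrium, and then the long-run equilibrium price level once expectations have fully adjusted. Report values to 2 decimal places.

Short run: with Pᵉ = 232, SRAS is Y = 28 + 9P. Setting AD = SRAS gives 3422 = 21P, so P = 162.95 and Y = 3450 − 12P = 1494.57.
Output 1494.57 is below potential 2116, so over time expected prices fall and SRAS shifts right until Y returns to 2116.
Long run: Y = 2116 on the AD curve gives 2116 = 3450 − 12P, so P = 111.17.

Short run: P = 162.95, Y = 1494.57. Long run: P = 111.17.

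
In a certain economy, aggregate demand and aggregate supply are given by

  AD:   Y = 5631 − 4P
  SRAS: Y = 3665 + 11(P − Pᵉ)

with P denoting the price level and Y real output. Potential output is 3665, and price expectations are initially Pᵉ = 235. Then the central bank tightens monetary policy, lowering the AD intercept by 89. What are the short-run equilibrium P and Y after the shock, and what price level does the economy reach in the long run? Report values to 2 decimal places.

AD shifts left: new AD is Y = 5542 − 4P. With Pᵉ = 235, SRAS is Y = 1080 + 11P.
Short run: 5542 − 4P = 1080 + 11P gives 4462 = 15P, so P = 297.47 and Y = 5542 − 4P = 4352.13.
Y = 4352.13 is above potential 3665; expectations adjust and SRAS shifts left until Y = 3665.
Long run: on the new AD curve, 3665 = 5542 − 4P gives P = 469.25.

Short run: P = 297.47, Y = 4352.13. Long run: P = 469.25.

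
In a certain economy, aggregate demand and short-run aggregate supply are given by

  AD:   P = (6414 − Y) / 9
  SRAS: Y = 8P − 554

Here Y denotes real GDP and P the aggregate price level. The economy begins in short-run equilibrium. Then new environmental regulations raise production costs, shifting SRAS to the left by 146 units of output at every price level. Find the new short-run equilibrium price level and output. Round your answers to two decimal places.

P = 418.47, Y = 2647.76

This is a negative supply shock: SRAS shifts left.
New SRAS: Y = 8P − 700.
Set AD = SRAS: 6414 − 9P = 8P − 700, so 7114 = 17P and P = 418.47.
Substituting into AD, Y = 2647.76.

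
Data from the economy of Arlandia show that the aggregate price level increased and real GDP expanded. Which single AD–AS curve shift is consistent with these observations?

AD shifted right

P rose and Y rose. An AD shift moves P and Y in the same direction; an SRAS shift moves them in opposite directions.
Here P and Y moved in the same direction, so the AD curve shifted.
Since Y rose, AD shifted right.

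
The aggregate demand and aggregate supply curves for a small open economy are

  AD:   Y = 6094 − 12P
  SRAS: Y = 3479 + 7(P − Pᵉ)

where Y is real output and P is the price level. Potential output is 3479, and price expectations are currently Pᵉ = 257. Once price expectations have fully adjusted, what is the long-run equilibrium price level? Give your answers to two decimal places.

Short run: with Pᵉ = 257, SRAS is Y = 1680 + 7P. Setting AD = SRAS gives 4414 = 19P, so P = 232.32 and Y = 6094 − 12P = 3306.21.
Output 3306.21 is below potential 3479, so over time expected prices fall and SRAS shifts right until Y returns to 3479.
Long run: Y = 3479 on the AD curve gives 3479 = 6094 − 12P, so P = 217.92.

Long-run P = 217.92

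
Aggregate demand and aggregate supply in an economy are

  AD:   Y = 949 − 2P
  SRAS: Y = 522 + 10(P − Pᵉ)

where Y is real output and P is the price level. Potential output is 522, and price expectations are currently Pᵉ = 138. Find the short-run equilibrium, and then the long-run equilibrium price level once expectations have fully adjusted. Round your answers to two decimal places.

Short run: P = 150.58, Y = 647.83. Long run: P = 213.50.

Short run: with Pᵉ = 138, SRAS is Y = 10P − 858. Setting AD = SRAS gives 1807 = 12P, so P = 150.58 and Y = 949 − 2P = 647.83.
Output 647.83 is above potential 522, so over time expected prices rise and SRAS shifts left until Y returns to 522.
Long run: Y = 522 on the AD curve gives 522 = 949 − 2P, so P = 213.50.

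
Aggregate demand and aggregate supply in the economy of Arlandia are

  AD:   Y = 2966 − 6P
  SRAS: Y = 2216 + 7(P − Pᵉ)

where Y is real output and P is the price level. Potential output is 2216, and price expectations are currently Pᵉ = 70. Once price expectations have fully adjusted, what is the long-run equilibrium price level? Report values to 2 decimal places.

Short run: with Pᵉ = 70, SRAS is Y = 1726 + 7P. Setting AD = SRAS gives 1240 = 13P, so P = 95.38 and Y = 2966 − 6P = 2393.69.
Output 2393.69 is above potential 2216, so over time expected prices rise and SRAS shifts left until Y returns to 2216.
Long run: Y = 2216 on the AD curve gives 2216 = 2966 − 6P, so P = 125.00.

Long-run P = 125.00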